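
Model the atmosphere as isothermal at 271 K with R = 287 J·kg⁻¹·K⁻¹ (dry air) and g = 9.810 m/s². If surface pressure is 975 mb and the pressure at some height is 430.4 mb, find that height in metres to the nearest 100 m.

z ≈ 6500 m

Scale height: H = RT/g = 287 × 271 / 9.810 = 7928.3 m.
Invert the barometric formula: z = H ln(P₀/P).
P₀/P = 975/430.4 = 2.2653; ln(2.2653) = 0.81771.
z = 7928.3 × 0.81771 = 6483.1 m.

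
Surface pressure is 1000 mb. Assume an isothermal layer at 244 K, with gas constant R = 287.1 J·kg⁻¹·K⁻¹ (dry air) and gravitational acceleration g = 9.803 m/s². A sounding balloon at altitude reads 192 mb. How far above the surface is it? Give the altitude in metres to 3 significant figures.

z ≈ 11800 m

Scale height: H = RT/g = 287.1 × 244 / 9.803 = 7146.0 m.
Invert the barometric formula: z = H ln(P₀/P).
P₀/P = 1000/192 = 5.2083; ln(5.2083) = 1.6503.
z = 7146.0 × 1.6503 = 11793 m.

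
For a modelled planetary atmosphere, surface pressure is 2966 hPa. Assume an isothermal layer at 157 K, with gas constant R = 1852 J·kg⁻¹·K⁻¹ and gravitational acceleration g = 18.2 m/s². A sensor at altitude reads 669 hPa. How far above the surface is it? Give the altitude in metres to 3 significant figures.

z ≈ 23800 m

Scale height: H = RT/g = 1852 × 157 / 18.2 = 15976 m.
Invert the barometric formula: z = H ln(P₀/P).
P₀/P = 2966/669 = 4.4335; ln(4.4335) = 1.4892.
z = 15976 × 1.4892 = 23791 m.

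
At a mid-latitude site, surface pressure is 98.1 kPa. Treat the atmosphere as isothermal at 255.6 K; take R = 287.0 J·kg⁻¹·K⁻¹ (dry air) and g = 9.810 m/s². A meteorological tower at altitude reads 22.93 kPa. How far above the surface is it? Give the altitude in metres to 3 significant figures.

Scale height: H = RT/g = 287.0 × 255.6 / 9.810 = 7477.8 m.
Invert the barometric formula: z = H ln(P₀/P).
P₀/P = 98.1/22.93 = 4.2782; ln(4.2782) = 1.4535.
z = 7477.8 × 1.4535 = 10869 m.

z ≈ 10900 m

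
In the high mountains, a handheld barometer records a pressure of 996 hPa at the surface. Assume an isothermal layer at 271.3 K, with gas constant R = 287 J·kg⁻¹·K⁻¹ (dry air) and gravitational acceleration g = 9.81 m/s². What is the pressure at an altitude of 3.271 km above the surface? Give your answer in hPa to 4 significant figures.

Scale height: H = RT/g = 287 × 271.3 / 9.81 = 7937.1 m.
Barometric formula: P = P₀ exp(−z/H).
z/H = 3271.0/7937.1 = 0.41212; exp(−0.41212) = 0.66224.
P = 996 × 0.66224 = 659.59 hPa.

P ≈ 659.6 hPa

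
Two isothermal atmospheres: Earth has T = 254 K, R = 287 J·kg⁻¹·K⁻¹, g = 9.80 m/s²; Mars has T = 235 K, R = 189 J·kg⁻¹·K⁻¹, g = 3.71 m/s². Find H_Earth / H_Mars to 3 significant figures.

H_Earth/H_Mars ≈ 0.621

H = RT/g for each body.
H_Earth = 287 × 254 / 9.80 = 7438.6 m.
H_Mars = 189 × 235 / 3.71 = 11972 m.
H_Earth/H_Mars = 7438.6/11972 = 0.62133.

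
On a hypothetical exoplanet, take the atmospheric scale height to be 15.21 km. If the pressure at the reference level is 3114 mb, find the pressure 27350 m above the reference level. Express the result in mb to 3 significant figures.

Barometric formula: P = P₀ exp(−z/H).
z/H = 27350/15210 = 1.7982; exp(−1.7982) = 0.16560.
P = 3114 × 0.16560 = 515.68 mb.

P ≈ 516 mb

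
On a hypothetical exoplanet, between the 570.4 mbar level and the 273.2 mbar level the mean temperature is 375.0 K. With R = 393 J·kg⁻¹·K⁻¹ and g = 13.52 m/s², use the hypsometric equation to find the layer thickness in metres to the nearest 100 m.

Δz ≈ 8000 m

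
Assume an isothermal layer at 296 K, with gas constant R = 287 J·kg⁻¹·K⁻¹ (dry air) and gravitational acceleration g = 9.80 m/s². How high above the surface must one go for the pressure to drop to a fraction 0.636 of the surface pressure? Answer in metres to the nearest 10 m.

z ≈ 3920 m

Scale height: H = RT/g = 287 × 296 / 9.80 = 8668.6 m.
Set P/P₀ = exp(−z/H) = 0.636, so z = −H ln(0.636).
−ln(0.636) = 0.45256; z = 8668.6 × 0.45256 = 3923.1 m.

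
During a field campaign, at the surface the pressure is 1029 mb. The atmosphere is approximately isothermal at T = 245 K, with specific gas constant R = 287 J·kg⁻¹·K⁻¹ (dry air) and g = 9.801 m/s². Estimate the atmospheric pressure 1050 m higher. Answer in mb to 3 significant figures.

Scale height: H = RT/g = 287 × 245 / 9.801 = 7174.3 m.
Barometric formula: P = P₀ exp(−z/H).
z/H = 1050.0/7174.3 = 0.14636; exp(−0.14636) = 0.86385.
P = 1029 × 0.86385 = 888.90 mb.

P ≈ 889 mb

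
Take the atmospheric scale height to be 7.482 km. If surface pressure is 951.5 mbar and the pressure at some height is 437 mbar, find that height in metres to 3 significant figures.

Invert the barometric formula: z = H ln(P₀/P).
P₀/P = 951.5/437 = 2.1773; ln(2.1773) = 0.77809.
z = 7482.0 × 0.77809 = 5821.7 m.

z ≈ 5820 m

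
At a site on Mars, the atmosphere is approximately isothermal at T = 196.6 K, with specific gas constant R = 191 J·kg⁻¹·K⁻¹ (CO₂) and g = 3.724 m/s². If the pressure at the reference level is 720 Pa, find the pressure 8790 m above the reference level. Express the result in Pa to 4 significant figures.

P ≈ 301.1 Pa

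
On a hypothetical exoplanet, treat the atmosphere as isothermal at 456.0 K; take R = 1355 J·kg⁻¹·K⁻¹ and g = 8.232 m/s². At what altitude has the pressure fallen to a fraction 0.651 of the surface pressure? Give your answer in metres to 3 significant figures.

Scale height: H = RT/g = 1355 × 456.0 / 8.232 = 75058 m.
Set P/P₀ = exp(−z/H) = 0.651, so z = −H ln(0.651).
−ln(0.651) = 0.42925; z = 75058 × 0.42925 = 32219 m.

z ≈ 32200 m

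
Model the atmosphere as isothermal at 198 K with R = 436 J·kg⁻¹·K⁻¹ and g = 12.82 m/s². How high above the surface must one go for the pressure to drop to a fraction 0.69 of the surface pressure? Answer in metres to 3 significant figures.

z ≈ 2500 m

Scale height: H = RT/g = 436 × 198 / 12.82 = 6733.9 m.
Set P/P₀ = exp(−z/H) = 0.69, so z = −H ln(0.69).
−ln(0.69) = 0.37106; z = 6733.9 × 0.37106 = 2498.7 m.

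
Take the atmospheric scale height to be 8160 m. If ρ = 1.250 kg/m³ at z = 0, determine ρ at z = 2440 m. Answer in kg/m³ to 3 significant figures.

ρ ≈ 0.927 kg/m³

In an isothermal atmosphere, density decays like pressure: ρ = ρ₀ exp(−z/H).
z/H = 2440.0/8160.0 = 0.29902; exp(−0.29902) = 0.74154.
ρ = 1.250 × 0.74154 = 0.92692 kg/m³.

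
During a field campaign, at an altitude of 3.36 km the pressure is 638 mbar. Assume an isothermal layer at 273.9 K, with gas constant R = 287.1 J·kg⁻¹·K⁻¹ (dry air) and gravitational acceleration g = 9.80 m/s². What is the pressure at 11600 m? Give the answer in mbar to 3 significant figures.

P ≈ 228 mbar

Scale height: H = RT/g = 287.1 × 273.9 / 9.80 = 8024.2 m.
Between two levels, P₂ = P₁ exp(−Δz/H) with Δz = z₂ − z₁.
Δz = 11600 − 3360.0 = 8240.0 m; Δz/H = 8240.0/8024.2 = 1.0269.
P₂ = 638 × exp(−1.0269) = 638 × 0.35812 = 228.48 mbar.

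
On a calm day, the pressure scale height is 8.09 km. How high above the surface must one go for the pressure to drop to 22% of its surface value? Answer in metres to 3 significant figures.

Set P/P₀ = exp(−z/H) = 0.22, so z = −H ln(0.22).
−ln(0.22) = 1.5141; z = 8090.0 × 1.5141 = 12249 m.

z ≈ 12200 m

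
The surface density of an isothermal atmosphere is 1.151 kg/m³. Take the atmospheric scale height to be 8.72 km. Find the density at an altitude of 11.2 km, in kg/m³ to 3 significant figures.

In an isothermal atmosphere, density decays like pressure: ρ = ρ₀ exp(−z/H).
z/H = 11200/8720.0 = 1.2844; exp(−1.2844) = 0.27682.
ρ = 1.151 × 0.27682 = 0.31862 kg/m³.

ρ ≈ 0.319 kg/m³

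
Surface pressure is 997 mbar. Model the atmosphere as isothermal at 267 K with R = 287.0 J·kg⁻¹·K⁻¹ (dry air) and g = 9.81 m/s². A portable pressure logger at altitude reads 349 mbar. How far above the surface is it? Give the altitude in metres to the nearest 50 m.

z ≈ 8200 m

Scale height: H = RT/g = 287.0 × 267 / 9.81 = 7811.3 m.
Invert the barometric formula: z = H ln(P₀/P).
P₀/P = 997/349 = 2.8567; ln(2.8567) = 1.0497.
z = 7811.3 × 1.0497 = 8199.5 m.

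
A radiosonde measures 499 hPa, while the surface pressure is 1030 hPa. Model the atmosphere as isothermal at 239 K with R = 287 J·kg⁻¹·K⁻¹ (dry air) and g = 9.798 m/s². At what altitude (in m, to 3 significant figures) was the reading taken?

z ≈ 5070 m

Scale height: H = RT/g = 287 × 239 / 9.798 = 7000.7 m.
Invert the barometric formula: z = H ln(P₀/P).
P₀/P = 1030/499 = 2.0641; ln(2.0641) = 0.72469.
z = 7000.7 × 0.72469 = 5073.3 m.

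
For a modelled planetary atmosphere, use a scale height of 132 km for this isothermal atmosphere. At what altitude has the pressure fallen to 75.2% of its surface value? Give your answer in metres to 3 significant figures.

z ≈ 37600 m

Set P/P₀ = exp(−z/H) = 0.752, so z = −H ln(0.752).
−ln(0.752) = 0.28502; z = 132000 × 0.28502 = 37623 m.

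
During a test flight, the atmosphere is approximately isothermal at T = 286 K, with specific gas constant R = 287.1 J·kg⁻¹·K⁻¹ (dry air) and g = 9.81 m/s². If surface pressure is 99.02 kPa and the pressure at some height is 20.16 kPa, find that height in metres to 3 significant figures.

Scale height: H = RT/g = 287.1 × 286 / 9.81 = 8370.1 m.
Invert the barometric formula: z = H ln(P₀/P).
P₀/P = 99.02/20.16 = 4.9117; ln(4.9117) = 1.5916.
z = 8370.1 × 1.5916 = 13322 m.

z ≈ 13300 m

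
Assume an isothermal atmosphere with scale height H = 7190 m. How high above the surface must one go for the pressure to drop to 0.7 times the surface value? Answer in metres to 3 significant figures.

Set P/P₀ = exp(−z/H) = 0.7, so z = −H ln(0.7).
−ln(0.7) = 0.35667; z = 7190.0 × 0.35667 = 2564.5 m.

z ≈ 2560 m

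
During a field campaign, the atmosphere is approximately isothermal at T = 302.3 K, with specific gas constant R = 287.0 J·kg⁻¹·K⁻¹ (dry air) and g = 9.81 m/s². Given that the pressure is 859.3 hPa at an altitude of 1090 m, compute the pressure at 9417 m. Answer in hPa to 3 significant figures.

P ≈ 335 hPa

Scale height: H = RT/g = 287.0 × 302.3 / 9.81 = 8844.0 m.
Between two levels, P₂ = P₁ exp(−Δz/H) with Δz = z₂ − z₁.
Δz = 9417.0 − 1090.0 = 8327.0 m; Δz/H = 8327.0/8844.0 = 0.94154.
P₂ = 859.3 × exp(−0.94154) = 859.3 × 0.39003 = 335.15 hPa.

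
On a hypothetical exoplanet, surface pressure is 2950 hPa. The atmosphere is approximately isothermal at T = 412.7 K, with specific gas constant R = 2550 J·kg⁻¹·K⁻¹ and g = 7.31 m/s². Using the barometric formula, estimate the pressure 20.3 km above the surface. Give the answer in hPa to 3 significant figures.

Scale height: H = RT/g = 2550 × 412.7 / 7.31 = 143970 m.
Barometric formula: P = P₀ exp(−z/H).
z/H = 20300/143970 = 0.14100; exp(−0.14100) = 0.86849.
P = 2950 × 0.86849 = 2562.0 hPa.

P ≈ 2560 hPa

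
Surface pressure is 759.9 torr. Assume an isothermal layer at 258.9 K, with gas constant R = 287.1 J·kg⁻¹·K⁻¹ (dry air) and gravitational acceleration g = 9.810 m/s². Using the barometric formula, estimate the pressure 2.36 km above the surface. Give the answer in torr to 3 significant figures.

P ≈ 557 torr

Scale height: H = RT/g = 287.1 × 258.9 / 9.810 = 7577.0 m.
Barometric formula: P = P₀ exp(−z/H).
z/H = 2360.0/7577.0 = 0.31147; exp(−0.31147) = 0.73237.
P = 759.9 × 0.73237 = 556.53 torr.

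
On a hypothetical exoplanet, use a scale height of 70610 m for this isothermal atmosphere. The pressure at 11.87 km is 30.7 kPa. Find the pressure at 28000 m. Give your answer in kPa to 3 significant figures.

Between two levels, P₂ = P₁ exp(−Δz/H) with Δz = z₂ − z₁.
Δz = 28000 − 11870 = 16130 m; Δz/H = 16130/70610 = 0.22844.
P₂ = 30.7 × exp(−0.22844) = 30.7 × 0.79577 = 24.430 kPa.

P ≈ 24.4 kPa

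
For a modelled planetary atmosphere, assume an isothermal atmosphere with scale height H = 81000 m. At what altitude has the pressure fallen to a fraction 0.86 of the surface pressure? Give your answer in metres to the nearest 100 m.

Set P/P₀ = exp(−z/H) = 0.86, so z = −H ln(0.86).
−ln(0.86) = 0.15082; z = 81000 × 0.15082 = 12216 m.

z ≈ 12200 m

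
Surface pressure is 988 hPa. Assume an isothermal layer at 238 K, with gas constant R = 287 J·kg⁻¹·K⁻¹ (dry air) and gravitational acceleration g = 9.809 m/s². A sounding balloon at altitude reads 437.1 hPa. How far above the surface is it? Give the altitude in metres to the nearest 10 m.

Scale height: H = RT/g = 287 × 238 / 9.809 = 6963.6 m.
Invert the barometric formula: z = H ln(P₀/P).
P₀/P = 988/437.1 = 2.2604; ln(2.2604) = 0.81554.
z = 6963.6 × 0.81554 = 5679.1 m.

z ≈ 5680 m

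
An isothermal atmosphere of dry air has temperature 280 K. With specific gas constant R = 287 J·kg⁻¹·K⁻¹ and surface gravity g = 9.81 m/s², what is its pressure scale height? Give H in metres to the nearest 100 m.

H ≈ 8200 m

The scale height of an isothermal atmosphere is H = RT/g.
H = 287 × 280 / 9.81 = 80360/9.81 = 8191.6 m.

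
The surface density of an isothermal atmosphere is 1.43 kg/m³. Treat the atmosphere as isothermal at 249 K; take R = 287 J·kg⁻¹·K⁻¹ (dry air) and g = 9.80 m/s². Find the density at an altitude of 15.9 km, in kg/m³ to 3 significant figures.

ρ ≈ 0.162 kg/m³

Scale height: H = RT/g = 287 × 249 / 9.80 = 7292.1 m.
In an isothermal atmosphere, density decays like pressure: ρ = ρ₀ exp(−z/H).
z/H = 15900/7292.1 = 2.1804; exp(−2.1804) = 0.11300.
ρ = 1.43 × 0.11300 = 0.16159 kg/m³.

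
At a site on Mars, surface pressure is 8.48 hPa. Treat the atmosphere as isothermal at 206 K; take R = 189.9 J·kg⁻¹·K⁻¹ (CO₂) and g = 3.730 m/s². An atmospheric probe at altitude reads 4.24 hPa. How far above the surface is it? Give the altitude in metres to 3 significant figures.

Scale height: H = RT/g = 189.9 × 206 / 3.730 = 10488 m.
Invert the barometric formula: z = H ln(P₀/P).
P₀/P = 8.48/4.24 = 2.0000; ln(2.0000) = 0.69315.
z = 10488 × 0.69315 = 7269.8 m.

z ≈ 7270 m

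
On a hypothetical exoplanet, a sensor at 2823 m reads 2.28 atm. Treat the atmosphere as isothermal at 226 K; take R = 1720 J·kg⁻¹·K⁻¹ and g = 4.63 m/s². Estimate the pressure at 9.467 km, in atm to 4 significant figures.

Scale height: H = RT/g = 1720 × 226 / 4.63 = 83957 m.
Between two levels, P₂ = P₁ exp(−Δz/H) with Δz = z₂ − z₁.
Δz = 9467.0 − 2823.0 = 6644.0 m; Δz/H = 6644.0/83957 = 0.079136.
P₂ = 2.28 × exp(−0.079136) = 2.28 × 0.92391 = 2.1065 atm.

P ≈ 2.107 atm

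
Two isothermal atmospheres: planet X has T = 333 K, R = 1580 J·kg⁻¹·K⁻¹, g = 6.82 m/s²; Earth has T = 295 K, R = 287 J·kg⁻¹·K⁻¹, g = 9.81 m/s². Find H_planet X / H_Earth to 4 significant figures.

H = RT/g for each body.
H_planet X = 1580 × 333 / 6.82 = 77147 m.
H_Earth = 287 × 295 / 9.81 = 8630.5 m.
H_planet X/H_Earth = 77147/8630.5 = 8.9389.

H_planet X/H_Earth ≈ 8.939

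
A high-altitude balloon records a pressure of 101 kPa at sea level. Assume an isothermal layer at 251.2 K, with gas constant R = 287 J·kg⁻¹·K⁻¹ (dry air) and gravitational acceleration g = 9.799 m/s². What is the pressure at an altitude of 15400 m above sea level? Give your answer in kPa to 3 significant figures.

Scale height: H = RT/g = 287 × 251.2 / 9.799 = 7357.3 m.
Barometric formula: P = P₀ exp(−z/H).
z/H = 15400/7357.3 = 2.0932; exp(−2.0932) = 0.12329.
P = 101 × 0.12329 = 12.452 kPa.

P ≈ 12.5 kPa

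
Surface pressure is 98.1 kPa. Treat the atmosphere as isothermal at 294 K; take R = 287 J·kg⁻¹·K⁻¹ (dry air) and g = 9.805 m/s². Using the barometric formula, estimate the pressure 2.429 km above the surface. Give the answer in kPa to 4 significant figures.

Scale height: H = RT/g = 287 × 294 / 9.805 = 8605.6 m.
Barometric formula: P = P₀ exp(−z/H).
z/H = 2429.0/8605.6 = 0.28226; exp(−0.28226) = 0.75408.
P = 98.1 × 0.75408 = 73.975 kPa.

P ≈ 73.98 kPa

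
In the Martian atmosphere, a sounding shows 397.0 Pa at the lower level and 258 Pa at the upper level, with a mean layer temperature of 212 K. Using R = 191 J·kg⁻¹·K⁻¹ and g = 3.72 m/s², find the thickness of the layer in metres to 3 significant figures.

Δz ≈ 4690 m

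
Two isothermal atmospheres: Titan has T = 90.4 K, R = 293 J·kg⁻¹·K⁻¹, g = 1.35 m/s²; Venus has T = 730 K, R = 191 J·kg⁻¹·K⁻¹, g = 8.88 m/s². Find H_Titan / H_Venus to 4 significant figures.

H_Titan/H_Venus ≈ 1.250

H = RT/g for each body.
H_Titan = 293 × 90.4 / 1.35 = 19620 m.
H_Venus = 191 × 730 / 8.88 = 15702 m.
H_Titan/H_Venus = 19620/15702 = 1.2495.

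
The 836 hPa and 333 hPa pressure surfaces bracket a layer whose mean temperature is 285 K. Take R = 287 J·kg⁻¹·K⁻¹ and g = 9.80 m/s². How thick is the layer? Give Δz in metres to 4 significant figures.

Δz ≈ 7683 m

Hypsometric equation: Δz = (R T̄/g) ln(P₁/P₂).
R T̄/g = 287 × 285 / 9.80 = 8346.4 m.
ln(836/333) = ln(2.5105) = 0.92048.
Δz = 8346.4 × 0.92048 = 7682.7 m.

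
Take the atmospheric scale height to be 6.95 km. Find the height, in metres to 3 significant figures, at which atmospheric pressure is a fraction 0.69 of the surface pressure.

Set P/P₀ = exp(−z/H) = 0.69, so z = −H ln(0.69).
−ln(0.69) = 0.37106; z = 6950.0 × 0.37106 = 2578.9 m.

z ≈ 2580 m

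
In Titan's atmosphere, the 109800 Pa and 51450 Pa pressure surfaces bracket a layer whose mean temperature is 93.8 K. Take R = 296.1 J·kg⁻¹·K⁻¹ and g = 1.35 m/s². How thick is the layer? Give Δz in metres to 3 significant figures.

Δz ≈ 15600 m

Hypsometric equation: Δz = (R T̄/g) ln(P₁/P₂).
R T̄/g = 296.1 × 93.8 / 1.35 = 20573 m.
ln(109800/51450) = ln(2.1341) = 0.75805.
Δz = 20573 × 0.75805 = 15595 m.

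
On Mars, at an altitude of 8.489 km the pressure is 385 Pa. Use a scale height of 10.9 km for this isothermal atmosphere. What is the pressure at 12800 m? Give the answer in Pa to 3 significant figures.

Between two levels, P₂ = P₁ exp(−Δz/H) with Δz = z₂ − z₁.
Δz = 12800 − 8489.0 = 4311.0 m; Δz/H = 4311.0/10900 = 0.39550.
P₂ = 385 × exp(−0.39550) = 385 × 0.67334 = 259.24 Pa.

P ≈ 259 Pa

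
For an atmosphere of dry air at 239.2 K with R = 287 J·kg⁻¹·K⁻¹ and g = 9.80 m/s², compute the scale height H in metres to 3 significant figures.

H ≈ 7010 m

The scale height of an isothermal atmosphere is H = RT/g.
H = 287 × 239.2 / 9.80 = 68650/9.80 = 7005.1 m.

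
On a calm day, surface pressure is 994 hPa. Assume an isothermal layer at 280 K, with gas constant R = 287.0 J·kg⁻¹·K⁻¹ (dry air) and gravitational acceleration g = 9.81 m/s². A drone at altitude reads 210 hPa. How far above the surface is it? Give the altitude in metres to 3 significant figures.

Scale height: H = RT/g = 287.0 × 280 / 9.81 = 8191.6 m.
Invert the barometric formula: z = H ln(P₀/P).
P₀/P = 994/210 = 4.7333; ln(4.7333) = 1.5546.
z = 8191.6 × 1.5546 = 12735 m.

z ≈ 12700 m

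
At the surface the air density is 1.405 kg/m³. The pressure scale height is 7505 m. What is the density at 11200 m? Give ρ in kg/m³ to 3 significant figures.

ρ ≈ 0.316 kg/m³

In an isothermal atmosphere, density decays like pressure: ρ = ρ₀ exp(−z/H).
z/H = 11200/7505.0 = 1.4923; exp(−1.4923) = 0.22485.
ρ = 1.405 × 0.22485 = 0.31591 kg/m³.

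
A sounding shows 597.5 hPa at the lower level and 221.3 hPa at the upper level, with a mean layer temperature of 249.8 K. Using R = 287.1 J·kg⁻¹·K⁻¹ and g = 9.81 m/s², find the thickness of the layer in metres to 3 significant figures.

Hypsometric equation: Δz = (R T̄/g) ln(P₁/P₂).
R T̄/g = 287.1 × 249.8 / 9.81 = 7310.7 m.
ln(597.5/221.3) = ln(2.7000) = 0.99325.
Δz = 7310.7 × 0.99325 = 7261.4 m.

Δz ≈ 7260 m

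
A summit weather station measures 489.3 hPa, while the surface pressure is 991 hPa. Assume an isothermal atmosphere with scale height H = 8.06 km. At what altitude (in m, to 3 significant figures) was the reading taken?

Invert the barometric formula: z = H ln(P₀/P).
P₀/P = 991/489.3 = 2.0253; ln(2.0253) = 0.70572.
z = 8060.0 × 0.70572 = 5688.1 m.

z ≈ 5690 m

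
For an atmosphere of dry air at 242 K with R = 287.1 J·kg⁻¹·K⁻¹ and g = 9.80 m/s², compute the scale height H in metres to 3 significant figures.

H ≈ 7090 m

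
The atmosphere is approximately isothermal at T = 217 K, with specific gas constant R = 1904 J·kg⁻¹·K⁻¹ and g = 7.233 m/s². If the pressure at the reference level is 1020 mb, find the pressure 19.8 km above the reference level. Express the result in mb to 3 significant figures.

P ≈ 721 mb

Scale height: H = RT/g = 1904 × 217 / 7.233 = 57123 m.
Barometric formula: P = P₀ exp(−z/H).
z/H = 19800/57123 = 0.34662; exp(−0.34662) = 0.70707.
P = 1020 × 0.70707 = 721.21 mb.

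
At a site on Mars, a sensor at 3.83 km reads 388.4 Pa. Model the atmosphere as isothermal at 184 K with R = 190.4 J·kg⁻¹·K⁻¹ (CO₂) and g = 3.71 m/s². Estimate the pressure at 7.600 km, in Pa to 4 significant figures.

P ≈ 260.6 Pa

Scale height: H = RT/g = 190.4 × 184 / 3.71 = 9443.0 m.
Between two levels, P₂ = P₁ exp(−Δz/H) with Δz = z₂ − z₁.
Δz = 7600.0 − 3830.0 = 3770.0 m; Δz/H = 3770.0/9443.0 = 0.39924.
P₂ = 388.4 × exp(−0.39924) = 388.4 × 0.67083 = 260.55 Pa.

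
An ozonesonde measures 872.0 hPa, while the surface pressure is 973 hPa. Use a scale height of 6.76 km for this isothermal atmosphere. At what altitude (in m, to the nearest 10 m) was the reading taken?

z ≈ 740 m

Invert the barometric formula: z = H ln(P₀/P).
P₀/P = 973/872.0 = 1.1158; ln(1.1158) = 0.10957.
z = 6760.0 × 0.10957 = 740.69 m.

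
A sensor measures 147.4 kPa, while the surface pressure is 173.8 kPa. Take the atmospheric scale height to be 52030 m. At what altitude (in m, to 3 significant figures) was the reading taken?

z ≈ 8570 m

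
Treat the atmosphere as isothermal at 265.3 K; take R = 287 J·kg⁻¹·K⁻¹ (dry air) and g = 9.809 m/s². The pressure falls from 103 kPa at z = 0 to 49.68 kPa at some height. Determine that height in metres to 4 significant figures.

Scale height: H = RT/g = 287 × 265.3 / 9.809 = 7762.4 m.
Invert the barometric formula: z = H ln(P₀/P).
P₀/P = 103/49.68 = 2.0733; ln(2.0733) = 0.72914.
z = 7762.4 × 0.72914 = 5659.9 m.

z ≈ 5660 m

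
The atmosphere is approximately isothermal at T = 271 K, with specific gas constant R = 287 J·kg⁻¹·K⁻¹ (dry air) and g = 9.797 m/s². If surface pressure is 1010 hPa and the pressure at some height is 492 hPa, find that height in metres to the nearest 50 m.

Scale height: H = RT/g = 287 × 271 / 9.797 = 7938.9 m.
Invert the barometric formula: z = H ln(P₀/P).
P₀/P = 1010/492 = 2.0528; ln(2.0528) = 0.71920.
z = 7938.9 × 0.71920 = 5709.7 m.

z ≈ 5700 m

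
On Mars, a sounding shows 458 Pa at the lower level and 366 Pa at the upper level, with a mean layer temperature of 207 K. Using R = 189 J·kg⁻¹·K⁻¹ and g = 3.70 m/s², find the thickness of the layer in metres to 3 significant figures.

Δz ≈ 2370 m

Hypsometric equation: Δz = (R T̄/g) ln(P₁/P₂).
R T̄/g = 189 × 207 / 3.70 = 10574 m.
ln(458/366) = ln(1.2514) = 0.22426.
Δz = 10574 × 0.22426 = 2371.3 m.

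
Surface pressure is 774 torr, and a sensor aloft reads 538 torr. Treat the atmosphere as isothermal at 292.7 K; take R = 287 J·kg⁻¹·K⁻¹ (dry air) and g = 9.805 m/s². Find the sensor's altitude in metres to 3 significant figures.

z ≈ 3120 m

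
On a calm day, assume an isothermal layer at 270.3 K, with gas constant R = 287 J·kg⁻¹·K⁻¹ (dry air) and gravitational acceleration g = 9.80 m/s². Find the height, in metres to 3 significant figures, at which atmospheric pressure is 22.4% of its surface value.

z ≈ 11800 m

Scale height: H = RT/g = 287 × 270.3 / 9.80 = 7915.9 m.
Set P/P₀ = exp(−z/H) = 0.224, so z = −H ln(0.224).
−ln(0.224) = 1.4961; z = 7915.9 × 1.4961 = 11843 m.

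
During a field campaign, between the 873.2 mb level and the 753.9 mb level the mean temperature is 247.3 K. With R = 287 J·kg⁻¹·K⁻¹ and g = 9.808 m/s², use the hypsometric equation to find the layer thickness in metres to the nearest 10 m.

Δz ≈ 1060 m

Hypsometric equation: Δz = (R T̄/g) ln(P₁/P₂).
R T̄/g = 287 × 247.3 / 9.808 = 7236.4 m.
ln(873.2/753.9) = ln(1.1582) = 0.14687.
Δz = 7236.4 × 0.14687 = 1062.8 m.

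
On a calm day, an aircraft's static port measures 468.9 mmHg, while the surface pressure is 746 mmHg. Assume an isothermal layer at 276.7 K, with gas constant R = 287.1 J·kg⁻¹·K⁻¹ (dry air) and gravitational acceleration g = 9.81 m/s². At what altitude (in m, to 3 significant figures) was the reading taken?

Scale height: H = RT/g = 287.1 × 276.7 / 9.81 = 8097.9 m.
Invert the barometric formula: z = H ln(P₀/P).
P₀/P = 746/468.9 = 1.5910; ln(1.5910) = 0.46436.
z = 8097.9 × 0.46436 = 3760.3 m.

z ≈ 3760 m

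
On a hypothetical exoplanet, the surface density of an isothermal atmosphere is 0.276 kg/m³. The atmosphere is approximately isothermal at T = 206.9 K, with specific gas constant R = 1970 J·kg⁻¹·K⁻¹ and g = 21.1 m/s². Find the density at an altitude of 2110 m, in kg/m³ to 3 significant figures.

ρ ≈ 0.247 kg/m³

Scale height: H = RT/g = 1970 × 206.9 / 21.1 = 19317 m.
In an isothermal atmosphere, density decays like pressure: ρ = ρ₀ exp(−z/H).
z/H = 2110.0/19317 = 0.10923; exp(−0.10923) = 0.89652.
ρ = 0.276 × 0.89652 = 0.24744 kg/m³.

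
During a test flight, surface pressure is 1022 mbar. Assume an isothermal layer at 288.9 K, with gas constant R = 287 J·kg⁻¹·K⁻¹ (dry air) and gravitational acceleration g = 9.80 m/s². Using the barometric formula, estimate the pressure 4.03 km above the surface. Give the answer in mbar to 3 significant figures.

P ≈ 635 mbar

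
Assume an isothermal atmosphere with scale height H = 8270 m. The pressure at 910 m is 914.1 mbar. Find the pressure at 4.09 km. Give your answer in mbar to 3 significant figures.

P ≈ 622 mbar

Between two levels, P₂ = P₁ exp(−Δz/H) with Δz = z₂ − z₁.
Δz = 4090.0 − 910.00 = 3180.0 m; Δz/H = 3180.0/8270.0 = 0.38452.
P₂ = 914.1 × exp(−0.38452) = 914.1 × 0.68078 = 622.30 mbar.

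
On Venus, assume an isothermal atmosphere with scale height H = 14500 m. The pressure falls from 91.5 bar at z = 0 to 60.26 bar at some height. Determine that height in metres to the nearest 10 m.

Invert the barometric formula: z = H ln(P₀/P).
P₀/P = 91.5/60.26 = 1.5184; ln(1.5184) = 0.41766.
z = 14500 × 0.41766 = 6056.1 m.

z ≈ 6060 m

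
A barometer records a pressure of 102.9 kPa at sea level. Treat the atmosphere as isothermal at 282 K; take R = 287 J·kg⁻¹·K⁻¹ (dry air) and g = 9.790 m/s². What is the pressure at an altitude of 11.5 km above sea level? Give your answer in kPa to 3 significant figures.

Scale height: H = RT/g = 287 × 282 / 9.790 = 8267.0 m.
Barometric formula: P = P₀ exp(−z/H).
z/H = 11500/8267.0 = 1.3911; exp(−1.3911) = 0.24880.
P = 102.9 × 0.24880 = 25.602 kPa.

P ≈ 25.6 kPa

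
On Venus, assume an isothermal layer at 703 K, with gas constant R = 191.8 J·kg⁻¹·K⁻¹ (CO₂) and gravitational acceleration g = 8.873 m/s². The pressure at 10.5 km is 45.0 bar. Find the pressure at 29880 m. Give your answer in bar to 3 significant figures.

P ≈ 12.6 bar

Scale height: H = RT/g = 191.8 × 703 / 8.873 = 15196 m.
Between two levels, P₂ = P₁ exp(−Δz/H) with Δz = z₂ − z₁.
Δz = 29880 − 10500 = 19380 m; Δz/H = 19380/15196 = 1.2753.
P₂ = 45.0 × exp(−1.2753) = 45.0 × 0.27935 = 12.571 bar.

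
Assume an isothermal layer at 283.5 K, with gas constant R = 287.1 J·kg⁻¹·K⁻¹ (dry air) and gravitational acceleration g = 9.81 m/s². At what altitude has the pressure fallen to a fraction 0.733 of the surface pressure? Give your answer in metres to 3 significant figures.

Scale height: H = RT/g = 287.1 × 283.5 / 9.81 = 8296.9 m.
Set P/P₀ = exp(−z/H) = 0.733, so z = −H ln(0.733).
−ln(0.733) = 0.31061; z = 8296.9 × 0.31061 = 2577.1 m.

z ≈ 2580 m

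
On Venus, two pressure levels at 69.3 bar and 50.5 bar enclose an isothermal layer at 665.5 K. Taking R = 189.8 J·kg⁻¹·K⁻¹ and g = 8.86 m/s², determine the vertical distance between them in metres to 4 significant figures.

Δz ≈ 4512 m

Hypsometric equation: Δz = (R T̄/g) ln(P₁/P₂).
R T̄/g = 189.8 × 665.5 / 8.86 = 14256 m.
ln(69.3/50.5) = ln(1.3723) = 0.31649.
Δz = 14256 × 0.31649 = 4511.9 m.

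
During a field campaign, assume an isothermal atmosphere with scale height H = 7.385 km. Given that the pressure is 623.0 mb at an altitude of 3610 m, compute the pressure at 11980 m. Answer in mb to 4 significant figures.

P ≈ 200.6 mb

Between two levels, P₂ = P₁ exp(−Δz/H) with Δz = z₂ − z₁.
Δz = 11980 − 3610.0 = 8370.0 m; Δz/H = 8370.0/7385.0 = 1.1334.
P₂ = 623.0 × exp(−1.1334) = 623.0 × 0.32194 = 200.57 mb.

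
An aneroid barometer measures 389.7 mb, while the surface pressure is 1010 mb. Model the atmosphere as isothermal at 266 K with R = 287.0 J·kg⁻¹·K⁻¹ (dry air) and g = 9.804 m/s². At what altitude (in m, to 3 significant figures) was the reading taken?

z ≈ 7420 m

Scale height: H = RT/g = 287.0 × 266 / 9.804 = 7786.8 m.
Invert the barometric formula: z = H ln(P₀/P).
P₀/P = 1010/389.7 = 2.5917; ln(2.5917) = 0.95231.
z = 7786.8 × 0.95231 = 7415.4 m.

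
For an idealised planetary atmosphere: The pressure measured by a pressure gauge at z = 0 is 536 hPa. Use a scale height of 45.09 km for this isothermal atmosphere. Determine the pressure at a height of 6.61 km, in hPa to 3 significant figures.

P ≈ 463 hPa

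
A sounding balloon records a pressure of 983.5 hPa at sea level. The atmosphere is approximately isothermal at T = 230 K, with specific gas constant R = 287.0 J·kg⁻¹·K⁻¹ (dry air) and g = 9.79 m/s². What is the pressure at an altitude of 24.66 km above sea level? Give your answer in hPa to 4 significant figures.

Scale height: H = RT/g = 287.0 × 230 / 9.79 = 6742.6 m.
Barometric formula: P = P₀ exp(−z/H).
z/H = 24660/6742.6 = 3.6573; exp(−3.6573) = 0.025802.
P = 983.5 × 0.025802 = 25.376 hPa.

P ≈ 25.38 hPa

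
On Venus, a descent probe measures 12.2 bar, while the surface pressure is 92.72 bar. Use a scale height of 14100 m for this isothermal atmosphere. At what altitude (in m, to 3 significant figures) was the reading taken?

Invert the barometric formula: z = H ln(P₀/P).
P₀/P = 92.72/12.2 = 7.6000; ln(7.6000) = 2.0281.
z = 14100 × 2.0281 = 28596 m.

z ≈ 28600 m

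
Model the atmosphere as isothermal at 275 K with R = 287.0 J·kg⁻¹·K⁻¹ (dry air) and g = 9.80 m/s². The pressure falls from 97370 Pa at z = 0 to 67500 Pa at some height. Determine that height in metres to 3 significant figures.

z ≈ 2950 m

Scale height: H = RT/g = 287.0 × 275 / 9.80 = 8053.6 m.
Invert the barometric formula: z = H ln(P₀/P).
P₀/P = 97370/67500 = 1.4425; ln(1.4425) = 0.36638.
z = 8053.6 × 0.36638 = 2950.7 m.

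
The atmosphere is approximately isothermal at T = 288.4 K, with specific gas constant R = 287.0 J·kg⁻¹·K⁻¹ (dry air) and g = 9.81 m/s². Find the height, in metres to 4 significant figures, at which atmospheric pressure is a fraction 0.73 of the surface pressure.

z ≈ 2655 m

Scale height: H = RT/g = 287.0 × 288.4 / 9.81 = 8437.4 m.
Set P/P₀ = exp(−z/H) = 0.73, so z = −H ln(0.73).
−ln(0.73) = 0.31471; z = 8437.4 × 0.31471 = 2655.3 m.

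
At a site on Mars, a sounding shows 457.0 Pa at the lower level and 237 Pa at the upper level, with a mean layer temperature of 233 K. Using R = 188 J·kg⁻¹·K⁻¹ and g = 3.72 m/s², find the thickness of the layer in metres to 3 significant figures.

Hypsometric equation: Δz = (R T̄/g) ln(P₁/P₂).
R T̄/g = 188 × 233 / 3.72 = 11775 m.
ln(457.0/237) = ln(1.9283) = 0.65664.
Δz = 11775 × 0.65664 = 7731.9 m.

Δz ≈ 7730 m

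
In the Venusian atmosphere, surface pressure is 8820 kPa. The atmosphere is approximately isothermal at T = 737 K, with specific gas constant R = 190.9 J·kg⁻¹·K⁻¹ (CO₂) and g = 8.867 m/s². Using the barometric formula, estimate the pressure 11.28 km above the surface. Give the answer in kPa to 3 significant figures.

P ≈ 4330 kPa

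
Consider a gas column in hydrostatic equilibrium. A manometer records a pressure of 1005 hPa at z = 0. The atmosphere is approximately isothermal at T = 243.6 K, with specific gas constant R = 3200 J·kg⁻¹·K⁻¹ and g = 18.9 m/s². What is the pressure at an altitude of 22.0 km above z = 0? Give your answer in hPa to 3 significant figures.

P ≈ 590 hPa

Scale height: H = RT/g = 3200 × 243.6 / 18.9 = 41244 m.
Barometric formula: P = P₀ exp(−z/H).
z/H = 22000/41244 = 0.53341; exp(−0.53341) = 0.58660.
P = 1005 × 0.58660 = 589.53 hPa.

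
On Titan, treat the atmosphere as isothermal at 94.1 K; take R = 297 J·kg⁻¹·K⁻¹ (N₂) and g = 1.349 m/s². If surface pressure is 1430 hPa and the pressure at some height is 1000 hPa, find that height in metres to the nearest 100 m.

Scale height: H = RT/g = 297 × 94.1 / 1.349 = 20717 m.
Invert the barometric formula: z = H ln(P₀/P).
P₀/P = 1430/1000 = 1.4300; ln(1.4300) = 0.35767.
z = 20717 × 0.35767 = 7409.8 m.

z ≈ 7400 m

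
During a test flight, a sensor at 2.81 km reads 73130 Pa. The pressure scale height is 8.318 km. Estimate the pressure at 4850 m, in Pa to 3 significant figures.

Between two levels, P₂ = P₁ exp(−Δz/H) with Δz = z₂ − z₁.
Δz = 4850.0 − 2810.0 = 2040.0 m; Δz/H = 2040.0/8318.0 = 0.24525.
P₂ = 73130 × exp(−0.24525) = 73130 × 0.78251 = 57225 Pa.

P ≈ 57200 Pa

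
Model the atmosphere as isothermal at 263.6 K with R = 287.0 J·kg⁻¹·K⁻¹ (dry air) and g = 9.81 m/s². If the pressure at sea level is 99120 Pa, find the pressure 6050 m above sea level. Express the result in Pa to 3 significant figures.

P ≈ 45200 Pa

Scale height: H = RT/g = 287.0 × 263.6 / 9.81 = 7711.8 m.
Barometric formula: P = P₀ exp(−z/H).
z/H = 6050.0/7711.8 = 0.78451; exp(−0.78451) = 0.45634.
P = 99120 × 0.45634 = 45232 Pa.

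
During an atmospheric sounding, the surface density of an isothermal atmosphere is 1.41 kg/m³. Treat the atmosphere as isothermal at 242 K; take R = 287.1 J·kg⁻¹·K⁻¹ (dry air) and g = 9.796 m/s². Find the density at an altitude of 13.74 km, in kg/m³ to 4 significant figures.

Scale height: H = RT/g = 287.1 × 242 / 9.796 = 7092.5 m.
In an isothermal atmosphere, density decays like pressure: ρ = ρ₀ exp(−z/H).
z/H = 13740/7092.5 = 1.9373; exp(−1.9373) = 0.14409.
ρ = 1.41 × 0.14409 = 0.20317 kg/m³.

ρ ≈ 0.2032 kg/m³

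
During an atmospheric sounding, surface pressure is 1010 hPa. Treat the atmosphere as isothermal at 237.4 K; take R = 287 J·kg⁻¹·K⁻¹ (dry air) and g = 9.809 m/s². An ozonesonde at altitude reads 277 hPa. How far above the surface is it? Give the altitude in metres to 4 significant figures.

z ≈ 8986 m

Scale height: H = RT/g = 287 × 237.4 / 9.809 = 6946.0 m.
Invert the barometric formula: z = H ln(P₀/P).
P₀/P = 1010/277 = 3.6462; ln(3.6462) = 1.2937.
z = 6946.0 × 1.2937 = 8986.0 m.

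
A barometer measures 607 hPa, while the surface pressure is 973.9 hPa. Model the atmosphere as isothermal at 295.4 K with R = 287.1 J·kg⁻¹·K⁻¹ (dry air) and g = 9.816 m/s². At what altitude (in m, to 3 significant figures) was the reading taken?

Scale height: H = RT/g = 287.1 × 295.4 / 9.816 = 8639.9 m.
Invert the barometric formula: z = H ln(P₀/P).
P₀/P = 973.9/607 = 1.6044; ln(1.6044) = 0.47275.
z = 8639.9 × 0.47275 = 4084.5 m.

z ≈ 4080 m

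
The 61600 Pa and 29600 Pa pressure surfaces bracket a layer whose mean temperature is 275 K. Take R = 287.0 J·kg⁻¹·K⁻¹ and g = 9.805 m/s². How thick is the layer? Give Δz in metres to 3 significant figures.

Hypsometric equation: Δz = (R T̄/g) ln(P₁/P₂).
R T̄/g = 287.0 × 275 / 9.805 = 8049.5 m.
ln(61600/29600) = ln(2.0811) = 0.73290.
Δz = 8049.5 × 0.73290 = 5899.5 m.

Δz ≈ 5900 m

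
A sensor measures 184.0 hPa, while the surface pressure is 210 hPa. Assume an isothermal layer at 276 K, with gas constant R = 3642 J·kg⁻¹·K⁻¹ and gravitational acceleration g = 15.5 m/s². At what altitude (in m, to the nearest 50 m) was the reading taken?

z ≈ 8550 m

Scale height: H = RT/g = 3642 × 276 / 15.5 = 64851 m.
Invert the barometric formula: z = H ln(P₀/P).
P₀/P = 210/184.0 = 1.1413; ln(1.1413) = 0.13217.
z = 64851 × 0.13217 = 8571.4 m.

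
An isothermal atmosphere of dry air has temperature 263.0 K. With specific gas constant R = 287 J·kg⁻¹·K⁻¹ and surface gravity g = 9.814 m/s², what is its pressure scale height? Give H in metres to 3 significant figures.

H ≈ 7690 m

The scale height of an isothermal atmosphere is H = RT/g.
H = 287 × 263.0 / 9.814 = 75481/9.814 = 7691.2 m.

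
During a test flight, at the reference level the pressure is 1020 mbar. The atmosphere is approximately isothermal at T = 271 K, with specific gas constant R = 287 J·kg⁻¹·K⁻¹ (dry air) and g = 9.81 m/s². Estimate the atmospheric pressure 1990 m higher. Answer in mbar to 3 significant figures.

Scale height: H = RT/g = 287 × 271 / 9.81 = 7928.3 m.
Barometric formula: P = P₀ exp(−z/H).
z/H = 1990.0/7928.3 = 0.25100; exp(−0.25100) = 0.77802.
P = 1020 × 0.77802 = 793.58 mbar.

P ≈ 794 mbar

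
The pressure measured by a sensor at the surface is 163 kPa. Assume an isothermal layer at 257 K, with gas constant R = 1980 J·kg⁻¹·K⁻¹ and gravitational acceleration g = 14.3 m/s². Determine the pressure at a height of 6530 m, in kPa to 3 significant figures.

P ≈ 136 kPa

Scale height: H = RT/g = 1980 × 257 / 14.3 = 35585 m.
Barometric formula: P = P₀ exp(−z/H).
z/H = 6530.0/35585 = 0.18350; exp(−0.18350) = 0.83235.
P = 163 × 0.83235 = 135.67 kPa.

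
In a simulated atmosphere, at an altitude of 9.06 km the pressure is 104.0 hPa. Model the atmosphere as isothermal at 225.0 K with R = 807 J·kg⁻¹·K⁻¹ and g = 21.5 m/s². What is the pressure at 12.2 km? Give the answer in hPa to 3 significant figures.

Scale height: H = RT/g = 807 × 225.0 / 21.5 = 8445.3 m.
Between two levels, P₂ = P₁ exp(−Δz/H) with Δz = z₂ − z₁.
Δz = 12200 − 9060.0 = 3140.0 m; Δz/H = 3140.0/8445.3 = 0.37180.
P₂ = 104.0 × exp(−0.37180) = 104.0 × 0.68949 = 71.707 hPa.

P ≈ 71.7 hPa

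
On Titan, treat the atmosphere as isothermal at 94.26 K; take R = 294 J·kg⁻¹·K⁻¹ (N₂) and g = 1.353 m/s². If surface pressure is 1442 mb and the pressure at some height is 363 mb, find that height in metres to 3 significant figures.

z ≈ 28300 m

Scale height: H = RT/g = 294 × 94.26 / 1.353 = 20482 m.
Invert the barometric formula: z = H ln(P₀/P).
P₀/P = 1442/363 = 3.9725; ln(3.9725) = 1.3794.
z = 20482 × 1.3794 = 28253 m.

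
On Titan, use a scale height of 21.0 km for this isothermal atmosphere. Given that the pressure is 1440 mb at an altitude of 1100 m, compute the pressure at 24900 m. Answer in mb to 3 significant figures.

P ≈ 464 mb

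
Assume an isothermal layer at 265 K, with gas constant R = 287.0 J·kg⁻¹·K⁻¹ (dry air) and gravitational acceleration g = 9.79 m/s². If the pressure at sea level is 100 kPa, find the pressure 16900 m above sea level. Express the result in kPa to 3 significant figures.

P ≈ 11.4 kPa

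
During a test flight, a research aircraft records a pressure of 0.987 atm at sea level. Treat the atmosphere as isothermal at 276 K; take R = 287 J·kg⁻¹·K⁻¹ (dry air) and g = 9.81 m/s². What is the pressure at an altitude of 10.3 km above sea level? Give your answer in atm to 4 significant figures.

P ≈ 0.2756 atm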